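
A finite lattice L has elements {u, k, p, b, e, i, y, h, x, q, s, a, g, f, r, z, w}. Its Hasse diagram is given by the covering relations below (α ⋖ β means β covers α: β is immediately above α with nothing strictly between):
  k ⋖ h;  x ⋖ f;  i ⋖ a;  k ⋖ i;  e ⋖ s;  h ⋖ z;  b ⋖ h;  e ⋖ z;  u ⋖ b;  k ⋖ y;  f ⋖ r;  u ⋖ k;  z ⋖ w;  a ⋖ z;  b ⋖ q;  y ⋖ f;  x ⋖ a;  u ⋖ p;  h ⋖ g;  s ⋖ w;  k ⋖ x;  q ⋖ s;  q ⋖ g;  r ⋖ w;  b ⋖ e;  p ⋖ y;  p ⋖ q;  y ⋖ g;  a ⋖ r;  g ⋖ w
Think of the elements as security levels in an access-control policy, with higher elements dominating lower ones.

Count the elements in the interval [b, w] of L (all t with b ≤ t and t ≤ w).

The interval [b, w] = {b, e, g, h, q, s, w, z}, which has 8 elements.

8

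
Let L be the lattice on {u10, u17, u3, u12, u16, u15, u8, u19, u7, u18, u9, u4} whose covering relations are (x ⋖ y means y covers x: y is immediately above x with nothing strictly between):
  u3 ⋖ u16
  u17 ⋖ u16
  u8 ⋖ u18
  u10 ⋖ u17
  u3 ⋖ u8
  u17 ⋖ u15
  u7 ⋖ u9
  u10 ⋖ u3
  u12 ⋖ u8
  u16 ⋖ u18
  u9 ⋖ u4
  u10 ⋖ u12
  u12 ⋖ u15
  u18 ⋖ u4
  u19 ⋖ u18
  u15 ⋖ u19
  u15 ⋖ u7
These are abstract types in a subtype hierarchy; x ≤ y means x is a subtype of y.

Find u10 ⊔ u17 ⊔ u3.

Common upper bounds of {u10, u17, u3}: u16, u18, u4.
The least among these is u16.

u16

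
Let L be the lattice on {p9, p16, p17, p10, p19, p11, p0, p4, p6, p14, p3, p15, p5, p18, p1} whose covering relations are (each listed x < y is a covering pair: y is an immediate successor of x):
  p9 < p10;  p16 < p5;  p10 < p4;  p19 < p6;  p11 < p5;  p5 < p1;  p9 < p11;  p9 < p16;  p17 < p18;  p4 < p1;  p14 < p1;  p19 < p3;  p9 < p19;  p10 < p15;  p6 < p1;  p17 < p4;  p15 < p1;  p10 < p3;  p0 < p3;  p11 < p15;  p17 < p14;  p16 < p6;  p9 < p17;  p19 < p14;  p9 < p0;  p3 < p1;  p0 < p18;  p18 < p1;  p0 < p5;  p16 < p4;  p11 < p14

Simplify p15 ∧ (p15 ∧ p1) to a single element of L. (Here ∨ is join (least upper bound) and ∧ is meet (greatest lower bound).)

p15 ∧ p1 = p15
p15 ∧ p15 = p15

p15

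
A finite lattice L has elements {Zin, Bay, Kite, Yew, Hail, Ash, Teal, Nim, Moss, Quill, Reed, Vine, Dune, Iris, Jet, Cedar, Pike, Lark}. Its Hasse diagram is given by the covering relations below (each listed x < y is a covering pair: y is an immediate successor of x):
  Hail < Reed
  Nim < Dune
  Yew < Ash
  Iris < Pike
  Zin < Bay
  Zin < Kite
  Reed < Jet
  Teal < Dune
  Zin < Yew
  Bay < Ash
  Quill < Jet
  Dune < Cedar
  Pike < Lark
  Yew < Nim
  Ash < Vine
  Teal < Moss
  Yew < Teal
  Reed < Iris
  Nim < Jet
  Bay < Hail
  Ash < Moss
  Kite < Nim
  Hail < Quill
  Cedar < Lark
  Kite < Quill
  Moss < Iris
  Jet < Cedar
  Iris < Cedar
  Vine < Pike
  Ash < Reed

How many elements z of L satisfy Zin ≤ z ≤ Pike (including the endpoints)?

11

The interval [Zin, Pike] = {Ash, Bay, Hail, Iris, Moss, Pike, Reed, Teal, Vine, Yew, Zin}, which has 11 elements.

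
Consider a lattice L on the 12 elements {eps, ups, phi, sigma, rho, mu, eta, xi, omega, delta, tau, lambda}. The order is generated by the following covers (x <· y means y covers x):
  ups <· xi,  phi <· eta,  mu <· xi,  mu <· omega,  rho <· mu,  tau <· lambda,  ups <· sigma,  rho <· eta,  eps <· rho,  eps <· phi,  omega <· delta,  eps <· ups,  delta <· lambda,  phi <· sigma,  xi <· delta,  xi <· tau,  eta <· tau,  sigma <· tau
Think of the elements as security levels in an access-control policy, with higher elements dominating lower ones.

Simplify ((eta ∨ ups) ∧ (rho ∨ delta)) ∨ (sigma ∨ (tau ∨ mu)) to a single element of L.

eta ∨ ups = tau
rho ∨ delta = delta
tau ∧ delta = xi
tau ∨ mu = tau
sigma ∨ tau = tau
xi ∨ tau = tau

tau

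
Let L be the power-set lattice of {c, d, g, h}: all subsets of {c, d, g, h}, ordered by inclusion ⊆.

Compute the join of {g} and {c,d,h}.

{c,d,g,h}

Under ⊆, join is union: {g} ∪ {c,d,h} = {c,d,g,h}.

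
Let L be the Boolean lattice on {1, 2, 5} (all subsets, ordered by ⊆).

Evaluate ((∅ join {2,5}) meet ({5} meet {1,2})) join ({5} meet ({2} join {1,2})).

∅

∅ ∨ {2,5} = {2,5}
{5} ∧ {1,2} = ∅
{2,5} ∧ ∅ = ∅
{2} ∨ {1,2} = {1,2}
{5} ∧ {1,2} = ∅
∅ ∨ ∅ = ∅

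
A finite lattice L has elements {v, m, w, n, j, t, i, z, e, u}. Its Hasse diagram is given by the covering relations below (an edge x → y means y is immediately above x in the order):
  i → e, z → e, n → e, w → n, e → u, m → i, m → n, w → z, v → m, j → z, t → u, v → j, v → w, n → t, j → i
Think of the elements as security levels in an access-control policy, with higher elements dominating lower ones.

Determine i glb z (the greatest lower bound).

j

Common lower bounds of {i, z}: j, v.
The greatest among these is j.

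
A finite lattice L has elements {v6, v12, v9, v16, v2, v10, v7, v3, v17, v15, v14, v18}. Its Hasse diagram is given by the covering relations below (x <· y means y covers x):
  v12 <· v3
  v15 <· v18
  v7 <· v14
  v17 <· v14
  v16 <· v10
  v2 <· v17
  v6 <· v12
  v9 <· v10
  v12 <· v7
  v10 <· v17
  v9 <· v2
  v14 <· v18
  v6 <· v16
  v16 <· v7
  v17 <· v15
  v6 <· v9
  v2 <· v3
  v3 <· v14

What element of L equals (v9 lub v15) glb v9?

v9 ∨ v15 = v15
v15 ∧ v9 = v9

v9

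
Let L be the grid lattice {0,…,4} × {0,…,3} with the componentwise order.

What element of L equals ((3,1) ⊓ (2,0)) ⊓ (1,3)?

(3,1) ∧ (2,0) = (2,0)
(2,0) ∧ (1,3) = (1,0)

(1,0)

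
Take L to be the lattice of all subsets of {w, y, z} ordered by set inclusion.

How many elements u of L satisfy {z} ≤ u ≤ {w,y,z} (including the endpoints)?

The interval [{z}, {w,y,z}] = {{w,y,z}, {w,z}, {y,z}, {z}}, which has 4 elements.

4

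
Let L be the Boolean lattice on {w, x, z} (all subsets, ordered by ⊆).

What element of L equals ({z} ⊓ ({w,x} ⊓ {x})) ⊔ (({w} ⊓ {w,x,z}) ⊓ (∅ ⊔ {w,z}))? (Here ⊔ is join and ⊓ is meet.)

{w}

{w,x} ∧ {x} = {x}
{z} ∧ {x} = ∅
{w} ∧ {w,x,z} = {w}
∅ ∨ {w,z} = {w,z}
{w} ∧ {w,z} = {w}
∅ ∨ {w} = {w}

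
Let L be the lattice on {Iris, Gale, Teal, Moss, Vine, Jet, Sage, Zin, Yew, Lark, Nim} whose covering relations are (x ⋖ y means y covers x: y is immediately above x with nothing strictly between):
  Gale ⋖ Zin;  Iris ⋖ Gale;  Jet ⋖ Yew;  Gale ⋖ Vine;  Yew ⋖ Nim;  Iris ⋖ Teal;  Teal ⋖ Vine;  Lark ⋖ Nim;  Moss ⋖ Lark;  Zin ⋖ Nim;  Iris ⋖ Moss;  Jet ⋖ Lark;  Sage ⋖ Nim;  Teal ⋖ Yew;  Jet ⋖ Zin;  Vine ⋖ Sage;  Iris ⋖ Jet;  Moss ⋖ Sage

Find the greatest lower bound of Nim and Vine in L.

Vine

Common lower bounds of {Nim, Vine}: Gale, Iris, Teal, Vine.
The greatest among these is Vine.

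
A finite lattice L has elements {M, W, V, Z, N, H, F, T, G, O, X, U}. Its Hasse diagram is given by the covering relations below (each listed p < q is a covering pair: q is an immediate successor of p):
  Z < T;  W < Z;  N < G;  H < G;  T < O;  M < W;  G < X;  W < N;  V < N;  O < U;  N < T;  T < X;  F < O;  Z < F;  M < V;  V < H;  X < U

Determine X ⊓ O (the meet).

Common lower bounds of {X, O}: M, N, T, V, W, Z.
The greatest among these is T.

T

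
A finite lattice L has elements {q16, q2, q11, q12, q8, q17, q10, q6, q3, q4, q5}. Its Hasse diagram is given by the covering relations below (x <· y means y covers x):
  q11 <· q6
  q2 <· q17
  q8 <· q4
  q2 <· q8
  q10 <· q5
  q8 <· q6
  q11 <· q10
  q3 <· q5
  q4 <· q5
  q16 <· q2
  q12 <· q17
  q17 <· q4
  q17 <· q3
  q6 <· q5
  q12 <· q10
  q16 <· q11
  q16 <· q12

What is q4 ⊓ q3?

q17

Common lower bounds of {q4, q3}: q12, q16, q17, q2.
The greatest among these is q17.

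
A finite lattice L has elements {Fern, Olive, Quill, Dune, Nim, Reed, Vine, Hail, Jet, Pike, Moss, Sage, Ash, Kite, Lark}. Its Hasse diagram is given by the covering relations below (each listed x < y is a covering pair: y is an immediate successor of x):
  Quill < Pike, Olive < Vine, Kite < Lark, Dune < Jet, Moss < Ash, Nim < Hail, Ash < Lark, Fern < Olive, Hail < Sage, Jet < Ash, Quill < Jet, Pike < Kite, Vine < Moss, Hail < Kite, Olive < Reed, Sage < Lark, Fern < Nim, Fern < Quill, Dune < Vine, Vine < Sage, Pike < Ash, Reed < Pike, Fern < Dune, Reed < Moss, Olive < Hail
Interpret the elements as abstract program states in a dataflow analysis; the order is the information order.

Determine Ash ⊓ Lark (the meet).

Ash

Common lower bounds of {Ash, Lark}: Ash, Dune, Fern, Jet, Moss, Olive, Pike, Quill, Reed, Vine.
The greatest among these is Ash.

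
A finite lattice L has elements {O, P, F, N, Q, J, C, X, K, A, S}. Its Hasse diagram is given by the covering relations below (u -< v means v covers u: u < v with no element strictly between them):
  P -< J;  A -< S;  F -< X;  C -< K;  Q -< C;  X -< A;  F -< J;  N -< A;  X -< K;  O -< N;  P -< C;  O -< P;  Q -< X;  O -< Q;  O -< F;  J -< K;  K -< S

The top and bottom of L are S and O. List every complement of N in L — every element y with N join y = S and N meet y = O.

C, J, K, P

Need y with N ∨ y = S and N ∧ y = O.
Checking each element gives: C, J, K, P.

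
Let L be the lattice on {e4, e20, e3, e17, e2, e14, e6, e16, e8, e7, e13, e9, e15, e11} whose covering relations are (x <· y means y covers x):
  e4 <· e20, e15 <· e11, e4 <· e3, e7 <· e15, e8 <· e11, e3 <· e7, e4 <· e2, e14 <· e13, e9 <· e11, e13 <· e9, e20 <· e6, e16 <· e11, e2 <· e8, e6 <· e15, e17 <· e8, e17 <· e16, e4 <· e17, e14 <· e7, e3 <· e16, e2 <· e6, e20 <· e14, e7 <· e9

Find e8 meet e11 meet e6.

Common lower bounds of {e8, e11, e6}: e2, e4.
The greatest among these is e2.

e2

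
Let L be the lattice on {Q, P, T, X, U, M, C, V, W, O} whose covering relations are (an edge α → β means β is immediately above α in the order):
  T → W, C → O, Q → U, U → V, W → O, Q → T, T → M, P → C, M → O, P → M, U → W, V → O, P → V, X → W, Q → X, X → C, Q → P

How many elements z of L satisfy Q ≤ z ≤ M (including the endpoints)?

The interval [Q, M] = {M, P, Q, T}, which has 4 elements.

4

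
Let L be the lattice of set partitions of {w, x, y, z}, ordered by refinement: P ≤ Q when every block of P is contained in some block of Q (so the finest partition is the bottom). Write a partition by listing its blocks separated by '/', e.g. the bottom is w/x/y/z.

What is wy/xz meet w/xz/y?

The meet (common refinement) of wy/xz and w/xz/y intersects blocks pairwise, giving w/xz/y.

w/xz/y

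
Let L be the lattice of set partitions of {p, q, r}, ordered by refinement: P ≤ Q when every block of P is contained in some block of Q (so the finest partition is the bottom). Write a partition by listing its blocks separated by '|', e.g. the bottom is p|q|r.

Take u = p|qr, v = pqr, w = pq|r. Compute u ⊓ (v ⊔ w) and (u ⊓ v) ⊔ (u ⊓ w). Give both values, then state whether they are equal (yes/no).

v ⊔ w = pqr, so u ⊓ (v ⊔ w) = p|qr ⊓ pqr = p|qr.
u ⊓ v = p|qr and u ⊓ w = p|q|r, so (u ⊓ v) ⊔ (u ⊓ w) = p|qr ⊔ p|q|r = p|qr.
Equal: yes.

p|qr; p|qr; yes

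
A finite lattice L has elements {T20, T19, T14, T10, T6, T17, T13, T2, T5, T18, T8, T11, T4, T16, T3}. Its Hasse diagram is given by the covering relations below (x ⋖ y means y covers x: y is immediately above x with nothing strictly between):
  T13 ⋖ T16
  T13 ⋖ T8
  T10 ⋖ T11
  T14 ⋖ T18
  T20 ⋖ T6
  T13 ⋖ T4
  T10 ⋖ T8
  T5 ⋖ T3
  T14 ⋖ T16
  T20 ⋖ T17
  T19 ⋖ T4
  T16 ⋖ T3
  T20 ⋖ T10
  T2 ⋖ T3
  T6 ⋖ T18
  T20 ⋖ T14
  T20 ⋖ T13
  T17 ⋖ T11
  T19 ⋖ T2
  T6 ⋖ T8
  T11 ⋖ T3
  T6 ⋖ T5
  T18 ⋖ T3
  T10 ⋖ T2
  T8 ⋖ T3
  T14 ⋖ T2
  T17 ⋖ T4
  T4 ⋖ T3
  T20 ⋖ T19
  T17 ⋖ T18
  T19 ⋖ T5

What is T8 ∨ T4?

Common upper bounds of {T8, T4}: T3.
The least among these is T3.

T3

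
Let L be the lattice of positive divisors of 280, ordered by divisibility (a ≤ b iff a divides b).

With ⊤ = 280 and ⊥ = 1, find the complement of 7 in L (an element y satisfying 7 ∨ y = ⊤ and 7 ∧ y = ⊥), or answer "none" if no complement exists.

40

Need y with 7 ∨ y = 280 and 7 ∧ y = 1.
Checking each element gives: 40.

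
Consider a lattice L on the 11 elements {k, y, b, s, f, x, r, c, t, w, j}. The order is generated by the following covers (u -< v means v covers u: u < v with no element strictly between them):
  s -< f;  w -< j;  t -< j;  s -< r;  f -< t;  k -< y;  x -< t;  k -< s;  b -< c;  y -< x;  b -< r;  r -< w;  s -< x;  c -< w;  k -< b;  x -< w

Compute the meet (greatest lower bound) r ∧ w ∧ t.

Common lower bounds of {r, w, t}: k, s.
The greatest among these is s.

s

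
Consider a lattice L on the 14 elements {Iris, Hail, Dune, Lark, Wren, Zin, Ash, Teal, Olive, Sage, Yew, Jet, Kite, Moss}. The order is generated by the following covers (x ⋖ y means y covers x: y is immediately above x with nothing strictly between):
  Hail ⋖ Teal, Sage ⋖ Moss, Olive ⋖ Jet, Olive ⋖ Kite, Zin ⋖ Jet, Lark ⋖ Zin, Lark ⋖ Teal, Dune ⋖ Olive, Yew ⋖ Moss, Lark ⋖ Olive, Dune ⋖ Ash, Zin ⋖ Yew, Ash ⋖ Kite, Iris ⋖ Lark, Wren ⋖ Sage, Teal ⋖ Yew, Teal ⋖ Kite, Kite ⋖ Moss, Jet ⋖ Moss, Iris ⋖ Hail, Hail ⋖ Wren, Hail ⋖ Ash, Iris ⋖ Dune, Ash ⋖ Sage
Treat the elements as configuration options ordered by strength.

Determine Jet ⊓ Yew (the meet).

Common lower bounds of {Jet, Yew}: Iris, Lark, Zin.
The greatest among these is Zin.

Zin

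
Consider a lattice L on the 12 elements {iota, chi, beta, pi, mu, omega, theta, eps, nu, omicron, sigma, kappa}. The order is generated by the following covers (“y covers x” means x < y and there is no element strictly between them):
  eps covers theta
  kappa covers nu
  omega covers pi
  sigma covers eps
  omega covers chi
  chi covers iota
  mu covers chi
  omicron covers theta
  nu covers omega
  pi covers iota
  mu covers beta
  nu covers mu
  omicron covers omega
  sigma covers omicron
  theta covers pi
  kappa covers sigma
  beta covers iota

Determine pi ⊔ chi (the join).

omega

Common upper bounds of {pi, chi}: kappa, nu, omega, omicron, sigma.
The least among these is omega.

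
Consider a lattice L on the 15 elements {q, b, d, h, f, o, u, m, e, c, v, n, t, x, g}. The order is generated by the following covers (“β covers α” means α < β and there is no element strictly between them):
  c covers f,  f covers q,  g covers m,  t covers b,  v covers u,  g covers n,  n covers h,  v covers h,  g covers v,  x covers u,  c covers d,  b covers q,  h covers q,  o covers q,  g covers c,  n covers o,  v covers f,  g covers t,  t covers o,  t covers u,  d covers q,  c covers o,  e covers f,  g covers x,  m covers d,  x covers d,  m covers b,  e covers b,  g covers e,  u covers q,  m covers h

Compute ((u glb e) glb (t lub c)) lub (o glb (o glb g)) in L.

o

u ∧ e = q
t ∨ c = g
q ∧ g = q
o ∧ g = o
o ∧ o = o
q ∨ o = o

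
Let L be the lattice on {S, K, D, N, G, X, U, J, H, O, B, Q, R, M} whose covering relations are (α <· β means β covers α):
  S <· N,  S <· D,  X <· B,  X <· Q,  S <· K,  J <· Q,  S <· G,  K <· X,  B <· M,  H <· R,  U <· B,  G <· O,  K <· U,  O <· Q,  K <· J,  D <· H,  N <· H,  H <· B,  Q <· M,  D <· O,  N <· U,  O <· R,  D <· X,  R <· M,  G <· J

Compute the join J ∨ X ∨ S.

Common upper bounds of {J, X, S}: M, Q.
The least among these is Q.

Q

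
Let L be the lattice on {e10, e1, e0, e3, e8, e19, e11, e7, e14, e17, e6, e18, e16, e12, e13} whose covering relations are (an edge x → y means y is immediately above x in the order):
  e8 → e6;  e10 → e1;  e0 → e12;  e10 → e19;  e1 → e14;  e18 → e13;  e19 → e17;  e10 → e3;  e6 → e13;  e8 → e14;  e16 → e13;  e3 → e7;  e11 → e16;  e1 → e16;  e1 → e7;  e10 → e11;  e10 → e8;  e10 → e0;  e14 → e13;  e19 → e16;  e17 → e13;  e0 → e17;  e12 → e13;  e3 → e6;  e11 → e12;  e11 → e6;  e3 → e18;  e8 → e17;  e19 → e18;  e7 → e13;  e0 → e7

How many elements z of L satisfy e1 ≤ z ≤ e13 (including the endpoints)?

5

The interval [e1, e13] = {e1, e13, e14, e16, e7}, which has 5 elements.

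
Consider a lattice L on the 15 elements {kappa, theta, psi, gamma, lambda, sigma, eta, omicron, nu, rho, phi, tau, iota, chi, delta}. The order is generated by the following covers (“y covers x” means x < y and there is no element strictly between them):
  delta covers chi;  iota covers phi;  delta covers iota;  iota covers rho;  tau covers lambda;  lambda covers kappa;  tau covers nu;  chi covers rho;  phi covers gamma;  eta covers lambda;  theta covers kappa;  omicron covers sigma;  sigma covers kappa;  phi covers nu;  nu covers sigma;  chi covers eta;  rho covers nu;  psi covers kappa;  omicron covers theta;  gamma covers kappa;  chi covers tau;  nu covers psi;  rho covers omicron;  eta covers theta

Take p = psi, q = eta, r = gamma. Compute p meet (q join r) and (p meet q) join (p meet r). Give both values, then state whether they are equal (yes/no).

psi; kappa; no

q join r = delta, so p meet (q join r) = psi meet delta = psi.
p meet q = kappa and p meet r = kappa, so (p meet q) join (p meet r) = kappa join kappa = kappa.
Equal: no.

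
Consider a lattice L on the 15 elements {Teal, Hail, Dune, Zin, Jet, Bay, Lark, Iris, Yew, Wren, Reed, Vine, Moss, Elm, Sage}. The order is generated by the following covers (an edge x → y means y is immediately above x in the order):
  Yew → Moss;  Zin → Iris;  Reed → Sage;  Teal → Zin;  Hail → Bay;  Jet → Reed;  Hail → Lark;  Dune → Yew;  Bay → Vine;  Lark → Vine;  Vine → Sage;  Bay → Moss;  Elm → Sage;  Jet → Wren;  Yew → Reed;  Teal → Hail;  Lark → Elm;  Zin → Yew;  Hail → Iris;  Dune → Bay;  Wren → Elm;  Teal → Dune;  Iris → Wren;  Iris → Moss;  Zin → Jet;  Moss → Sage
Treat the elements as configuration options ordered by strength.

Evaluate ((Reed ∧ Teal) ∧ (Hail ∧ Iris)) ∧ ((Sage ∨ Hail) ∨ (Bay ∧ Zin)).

Teal

Reed ∧ Teal = Teal
Hail ∧ Iris = Hail
Teal ∧ Hail = Teal
Sage ∨ Hail = Sage
Bay ∧ Zin = Teal
Sage ∨ Teal = Sage
Teal ∧ Sage = Teal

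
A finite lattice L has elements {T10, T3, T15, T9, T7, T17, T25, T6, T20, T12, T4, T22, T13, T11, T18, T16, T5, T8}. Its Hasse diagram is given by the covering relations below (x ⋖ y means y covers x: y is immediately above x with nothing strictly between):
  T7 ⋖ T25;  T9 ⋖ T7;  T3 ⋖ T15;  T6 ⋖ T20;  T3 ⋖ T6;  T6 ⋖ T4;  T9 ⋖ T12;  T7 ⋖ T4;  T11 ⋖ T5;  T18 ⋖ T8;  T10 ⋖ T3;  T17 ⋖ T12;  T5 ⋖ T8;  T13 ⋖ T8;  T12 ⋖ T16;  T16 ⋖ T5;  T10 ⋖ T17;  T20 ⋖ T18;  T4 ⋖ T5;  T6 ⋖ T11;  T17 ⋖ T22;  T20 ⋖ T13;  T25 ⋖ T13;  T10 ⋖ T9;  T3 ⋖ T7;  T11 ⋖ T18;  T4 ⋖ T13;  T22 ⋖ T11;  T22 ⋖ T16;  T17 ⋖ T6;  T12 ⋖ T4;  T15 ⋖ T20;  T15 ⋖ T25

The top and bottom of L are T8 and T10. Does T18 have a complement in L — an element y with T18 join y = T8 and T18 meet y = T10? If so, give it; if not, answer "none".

T9

Need y with T18 ∨ y = T8 and T18 ∧ y = T10.
Checking each element gives: T9.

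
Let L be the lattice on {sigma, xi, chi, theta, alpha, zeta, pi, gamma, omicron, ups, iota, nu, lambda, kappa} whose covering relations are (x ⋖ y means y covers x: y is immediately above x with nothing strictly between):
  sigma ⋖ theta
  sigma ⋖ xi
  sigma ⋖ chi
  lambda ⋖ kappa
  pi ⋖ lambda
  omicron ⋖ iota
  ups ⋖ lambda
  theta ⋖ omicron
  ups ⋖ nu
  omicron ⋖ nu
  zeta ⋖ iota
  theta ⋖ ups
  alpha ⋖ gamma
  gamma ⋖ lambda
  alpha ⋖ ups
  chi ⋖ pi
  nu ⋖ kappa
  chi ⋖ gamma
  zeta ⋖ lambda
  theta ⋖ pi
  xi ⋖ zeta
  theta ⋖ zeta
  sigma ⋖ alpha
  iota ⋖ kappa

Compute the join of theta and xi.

Common upper bounds of {theta, xi}: iota, kappa, lambda, zeta.
The least among these is zeta.

zeta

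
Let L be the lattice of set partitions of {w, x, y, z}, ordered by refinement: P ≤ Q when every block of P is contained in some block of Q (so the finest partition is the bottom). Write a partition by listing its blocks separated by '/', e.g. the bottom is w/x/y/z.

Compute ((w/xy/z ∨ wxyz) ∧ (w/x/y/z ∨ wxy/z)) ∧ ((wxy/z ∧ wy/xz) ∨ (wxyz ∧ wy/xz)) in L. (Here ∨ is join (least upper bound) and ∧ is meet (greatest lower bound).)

w/xy/z ∨ wxyz = wxyz
w/x/y/z ∨ wxy/z = wxy/z
wxyz ∧ wxy/z = wxy/z
wxy/z ∧ wy/xz = wy/x/z
wxyz ∧ wy/xz = wy/xz
wy/x/z ∨ wy/xz = wy/xz
wxy/z ∧ wy/xz = wy/x/z

wy/x/z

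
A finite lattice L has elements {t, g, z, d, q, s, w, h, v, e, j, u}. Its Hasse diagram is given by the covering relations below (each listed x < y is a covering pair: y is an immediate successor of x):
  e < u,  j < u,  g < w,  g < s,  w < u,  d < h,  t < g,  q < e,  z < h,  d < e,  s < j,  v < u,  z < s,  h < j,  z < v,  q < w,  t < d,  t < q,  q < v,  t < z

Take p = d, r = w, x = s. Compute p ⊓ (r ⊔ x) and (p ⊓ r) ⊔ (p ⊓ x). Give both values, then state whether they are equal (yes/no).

d; t; no

r ⊔ x = u, so p ⊓ (r ⊔ x) = d ⊓ u = d.
p ⊓ r = t and p ⊓ x = t, so (p ⊓ r) ⊔ (p ⊓ x) = t ⊔ t = t.
Equal: no.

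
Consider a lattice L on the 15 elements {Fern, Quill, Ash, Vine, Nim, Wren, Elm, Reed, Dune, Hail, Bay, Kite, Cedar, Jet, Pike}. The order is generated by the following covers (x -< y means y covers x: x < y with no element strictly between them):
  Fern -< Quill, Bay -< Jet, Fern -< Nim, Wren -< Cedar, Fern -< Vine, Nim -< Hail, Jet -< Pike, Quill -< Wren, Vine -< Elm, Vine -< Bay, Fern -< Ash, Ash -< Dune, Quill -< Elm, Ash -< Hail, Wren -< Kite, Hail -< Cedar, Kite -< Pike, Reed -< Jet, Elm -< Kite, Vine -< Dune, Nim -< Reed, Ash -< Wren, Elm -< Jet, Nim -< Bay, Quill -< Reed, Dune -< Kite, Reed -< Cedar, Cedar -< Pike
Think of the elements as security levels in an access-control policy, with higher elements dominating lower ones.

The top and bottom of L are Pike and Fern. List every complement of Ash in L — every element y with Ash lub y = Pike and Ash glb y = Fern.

Bay, Jet

Need y with Ash ∨ y = Pike and Ash ∧ y = Fern.
Checking each element gives: Bay, Jet.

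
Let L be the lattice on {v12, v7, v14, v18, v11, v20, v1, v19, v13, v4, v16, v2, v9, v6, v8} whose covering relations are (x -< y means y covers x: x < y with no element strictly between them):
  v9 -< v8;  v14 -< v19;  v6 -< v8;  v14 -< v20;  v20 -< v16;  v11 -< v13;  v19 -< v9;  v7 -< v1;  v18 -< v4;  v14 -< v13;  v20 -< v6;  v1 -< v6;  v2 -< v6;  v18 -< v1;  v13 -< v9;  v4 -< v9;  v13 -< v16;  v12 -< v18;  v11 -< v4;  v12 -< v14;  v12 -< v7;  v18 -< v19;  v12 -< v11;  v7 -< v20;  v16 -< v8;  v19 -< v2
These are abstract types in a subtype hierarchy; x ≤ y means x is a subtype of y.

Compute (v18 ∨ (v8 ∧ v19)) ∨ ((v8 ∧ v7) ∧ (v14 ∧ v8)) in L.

v19

v8 ∧ v19 = v19
v18 ∨ v19 = v19
v8 ∧ v7 = v7
v14 ∧ v8 = v14
v7 ∧ v14 = v12
v19 ∨ v12 = v19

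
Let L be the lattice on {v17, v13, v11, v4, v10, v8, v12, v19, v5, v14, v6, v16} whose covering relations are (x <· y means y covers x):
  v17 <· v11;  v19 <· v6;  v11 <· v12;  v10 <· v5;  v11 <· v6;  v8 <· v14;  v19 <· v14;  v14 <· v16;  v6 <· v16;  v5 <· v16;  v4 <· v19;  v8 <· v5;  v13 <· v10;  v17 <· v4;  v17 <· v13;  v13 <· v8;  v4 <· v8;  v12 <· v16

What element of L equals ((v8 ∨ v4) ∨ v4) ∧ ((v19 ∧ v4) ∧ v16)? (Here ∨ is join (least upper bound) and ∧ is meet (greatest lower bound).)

v4

v8 ∨ v4 = v8
v8 ∨ v4 = v8
v19 ∧ v4 = v4
v4 ∧ v16 = v4
v8 ∧ v4 = v4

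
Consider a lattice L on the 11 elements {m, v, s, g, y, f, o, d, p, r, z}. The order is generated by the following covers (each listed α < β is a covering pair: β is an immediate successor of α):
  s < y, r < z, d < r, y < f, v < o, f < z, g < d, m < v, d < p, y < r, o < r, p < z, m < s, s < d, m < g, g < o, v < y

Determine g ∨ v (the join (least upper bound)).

Common upper bounds of {g, v}: o, r, z.
The least among these is o.

o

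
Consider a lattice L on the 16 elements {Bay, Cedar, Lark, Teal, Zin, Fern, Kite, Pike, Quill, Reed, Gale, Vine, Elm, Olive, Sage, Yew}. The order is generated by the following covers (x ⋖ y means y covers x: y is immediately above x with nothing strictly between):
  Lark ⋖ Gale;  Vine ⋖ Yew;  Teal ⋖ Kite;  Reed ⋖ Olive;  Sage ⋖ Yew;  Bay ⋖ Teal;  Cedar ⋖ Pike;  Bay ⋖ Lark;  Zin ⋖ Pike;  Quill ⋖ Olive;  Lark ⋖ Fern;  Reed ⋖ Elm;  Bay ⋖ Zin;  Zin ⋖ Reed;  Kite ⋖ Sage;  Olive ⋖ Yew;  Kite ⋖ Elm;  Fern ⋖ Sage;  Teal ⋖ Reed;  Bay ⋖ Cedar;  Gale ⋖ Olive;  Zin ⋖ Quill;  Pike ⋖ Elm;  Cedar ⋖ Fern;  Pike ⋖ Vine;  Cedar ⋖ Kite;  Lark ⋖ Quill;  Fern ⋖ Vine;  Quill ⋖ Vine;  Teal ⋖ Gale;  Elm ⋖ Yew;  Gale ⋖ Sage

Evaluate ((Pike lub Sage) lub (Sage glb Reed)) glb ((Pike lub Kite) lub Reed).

Pike ∨ Sage = Yew
Sage ∧ Reed = Teal
Yew ∨ Teal = Yew
Pike ∨ Kite = Elm
Elm ∨ Reed = Elm
Yew ∧ Elm = Elm

Elm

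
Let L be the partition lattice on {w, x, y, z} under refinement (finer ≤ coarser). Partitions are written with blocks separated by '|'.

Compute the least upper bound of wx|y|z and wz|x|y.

wxz|y

Common upper bounds of {wx|y|z, wz|x|y}: wxyz, wxz|y.
The least among these is wxz|y.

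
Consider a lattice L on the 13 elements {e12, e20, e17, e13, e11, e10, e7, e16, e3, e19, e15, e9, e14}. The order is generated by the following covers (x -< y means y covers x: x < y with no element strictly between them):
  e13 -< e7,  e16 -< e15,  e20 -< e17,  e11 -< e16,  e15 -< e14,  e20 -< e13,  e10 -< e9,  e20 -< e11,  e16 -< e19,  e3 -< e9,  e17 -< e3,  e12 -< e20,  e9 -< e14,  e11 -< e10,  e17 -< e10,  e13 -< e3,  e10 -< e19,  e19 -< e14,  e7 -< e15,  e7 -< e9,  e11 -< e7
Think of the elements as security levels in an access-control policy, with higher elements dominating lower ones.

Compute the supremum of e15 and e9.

Common upper bounds of {e15, e9}: e14.
The least among these is e14.

e14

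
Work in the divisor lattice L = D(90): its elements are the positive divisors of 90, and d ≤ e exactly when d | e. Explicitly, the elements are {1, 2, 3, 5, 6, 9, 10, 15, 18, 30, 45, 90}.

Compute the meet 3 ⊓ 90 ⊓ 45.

In the divisibility order, the meet is the greatest common divisor: gcd(3, 90, 45) = 3.

3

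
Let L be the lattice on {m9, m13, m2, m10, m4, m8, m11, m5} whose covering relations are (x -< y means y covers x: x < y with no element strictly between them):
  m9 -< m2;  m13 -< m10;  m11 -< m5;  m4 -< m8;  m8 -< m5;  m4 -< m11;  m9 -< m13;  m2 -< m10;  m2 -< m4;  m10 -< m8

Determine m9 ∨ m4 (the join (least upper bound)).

Common upper bounds of {m9, m4}: m11, m4, m5, m8.
The least among these is m4.

m4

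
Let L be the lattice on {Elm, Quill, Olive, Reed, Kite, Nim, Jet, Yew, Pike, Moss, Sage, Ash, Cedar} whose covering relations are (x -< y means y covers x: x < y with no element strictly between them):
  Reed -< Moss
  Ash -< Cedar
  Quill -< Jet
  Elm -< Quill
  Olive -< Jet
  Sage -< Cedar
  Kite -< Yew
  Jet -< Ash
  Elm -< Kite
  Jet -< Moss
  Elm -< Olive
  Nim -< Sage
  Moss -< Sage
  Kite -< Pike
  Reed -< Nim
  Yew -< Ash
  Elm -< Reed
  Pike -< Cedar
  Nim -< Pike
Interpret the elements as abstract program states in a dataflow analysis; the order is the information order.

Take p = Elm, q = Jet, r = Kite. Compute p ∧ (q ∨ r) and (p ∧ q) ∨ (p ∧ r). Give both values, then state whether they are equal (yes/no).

Elm; Elm; yes

q ∨ r = Ash, so p ∧ (q ∨ r) = Elm ∧ Ash = Elm.
p ∧ q = Elm and p ∧ r = Elm, so (p ∧ q) ∨ (p ∧ r) = Elm ∨ Elm = Elm.
Equal: yes.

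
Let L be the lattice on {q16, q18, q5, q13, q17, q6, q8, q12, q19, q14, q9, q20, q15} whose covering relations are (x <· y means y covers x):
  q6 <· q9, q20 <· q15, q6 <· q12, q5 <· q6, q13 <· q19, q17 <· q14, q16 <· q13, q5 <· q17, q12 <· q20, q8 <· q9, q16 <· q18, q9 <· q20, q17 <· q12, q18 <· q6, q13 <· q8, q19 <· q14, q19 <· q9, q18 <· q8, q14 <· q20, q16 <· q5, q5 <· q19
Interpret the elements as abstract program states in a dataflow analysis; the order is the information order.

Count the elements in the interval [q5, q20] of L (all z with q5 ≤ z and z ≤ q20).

The interval [q5, q20] = {q12, q14, q17, q19, q20, q5, q6, q9}, which has 8 elements.

8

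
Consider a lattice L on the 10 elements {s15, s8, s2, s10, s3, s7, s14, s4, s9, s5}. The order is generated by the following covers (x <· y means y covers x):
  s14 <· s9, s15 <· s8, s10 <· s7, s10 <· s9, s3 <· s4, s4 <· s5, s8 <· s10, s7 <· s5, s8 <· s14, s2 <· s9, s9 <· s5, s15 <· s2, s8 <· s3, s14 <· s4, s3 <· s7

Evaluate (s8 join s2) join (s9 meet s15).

s9

s8 ∨ s2 = s9
s9 ∧ s15 = s15
s9 ∨ s15 = s9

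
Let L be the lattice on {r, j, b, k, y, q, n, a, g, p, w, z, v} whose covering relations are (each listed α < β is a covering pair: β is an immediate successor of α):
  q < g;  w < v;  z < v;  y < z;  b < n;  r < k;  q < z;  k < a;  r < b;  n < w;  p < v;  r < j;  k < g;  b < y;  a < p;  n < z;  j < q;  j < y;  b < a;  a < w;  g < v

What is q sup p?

v

Common upper bounds of {q, p}: v.
The least among these is v.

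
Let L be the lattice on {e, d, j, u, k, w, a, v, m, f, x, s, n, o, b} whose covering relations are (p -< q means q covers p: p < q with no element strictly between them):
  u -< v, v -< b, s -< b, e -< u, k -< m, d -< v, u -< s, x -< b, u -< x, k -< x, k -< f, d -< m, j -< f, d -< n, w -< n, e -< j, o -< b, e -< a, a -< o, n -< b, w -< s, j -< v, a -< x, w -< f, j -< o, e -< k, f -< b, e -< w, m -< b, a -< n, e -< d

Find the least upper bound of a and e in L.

Common upper bounds of {a, e}: a, b, n, o, x.
The least among these is a.

a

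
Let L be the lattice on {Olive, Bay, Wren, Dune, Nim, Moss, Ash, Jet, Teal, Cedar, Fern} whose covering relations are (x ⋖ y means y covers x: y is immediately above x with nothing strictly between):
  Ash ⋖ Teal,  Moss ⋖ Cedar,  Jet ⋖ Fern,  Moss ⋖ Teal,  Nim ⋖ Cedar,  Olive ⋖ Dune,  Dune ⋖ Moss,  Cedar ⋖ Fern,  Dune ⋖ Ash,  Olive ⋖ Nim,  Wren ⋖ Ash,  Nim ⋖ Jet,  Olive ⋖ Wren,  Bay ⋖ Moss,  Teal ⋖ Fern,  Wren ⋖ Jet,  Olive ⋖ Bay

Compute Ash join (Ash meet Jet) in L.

Ash ∧ Jet = Wren
Ash ∨ Wren = Ash

Ash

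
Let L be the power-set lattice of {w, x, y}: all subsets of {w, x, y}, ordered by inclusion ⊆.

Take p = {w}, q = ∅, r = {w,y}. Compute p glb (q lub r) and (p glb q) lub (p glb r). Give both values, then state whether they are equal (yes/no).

{w}; {w}; yes

q lub r = {w,y}, so p glb (q lub r) = {w} glb {w,y} = {w}.
p glb q = ∅ and p glb r = {w}, so (p glb q) lub (p glb r) = ∅ lub {w} = {w}.
Equal: yes.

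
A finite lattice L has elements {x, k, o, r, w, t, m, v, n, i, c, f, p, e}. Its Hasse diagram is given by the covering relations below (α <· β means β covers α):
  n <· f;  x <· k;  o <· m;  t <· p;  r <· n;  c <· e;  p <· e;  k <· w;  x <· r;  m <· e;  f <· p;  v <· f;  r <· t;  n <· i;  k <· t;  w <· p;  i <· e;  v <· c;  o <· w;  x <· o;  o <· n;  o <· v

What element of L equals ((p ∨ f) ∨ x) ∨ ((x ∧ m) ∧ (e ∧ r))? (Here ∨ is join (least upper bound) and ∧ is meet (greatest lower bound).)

p ∨ f = p
p ∨ x = p
x ∧ m = x
e ∧ r = r
x ∧ r = x
p ∨ x = p

p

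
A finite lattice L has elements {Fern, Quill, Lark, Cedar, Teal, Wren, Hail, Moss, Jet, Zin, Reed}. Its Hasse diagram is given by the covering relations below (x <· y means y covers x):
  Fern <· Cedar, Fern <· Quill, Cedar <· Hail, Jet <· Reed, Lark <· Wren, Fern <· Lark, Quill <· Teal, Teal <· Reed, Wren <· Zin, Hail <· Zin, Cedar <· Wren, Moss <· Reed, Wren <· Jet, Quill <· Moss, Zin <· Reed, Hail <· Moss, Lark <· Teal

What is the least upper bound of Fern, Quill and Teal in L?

Teal

Common upper bounds of {Fern, Quill, Teal}: Reed, Teal.
The least among these is Teal.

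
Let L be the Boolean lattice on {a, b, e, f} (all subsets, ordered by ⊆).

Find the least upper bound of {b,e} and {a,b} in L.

{a,b,e}

Under ⊆, join is union: {b,e} ∪ {a,b} = {a,b,e}.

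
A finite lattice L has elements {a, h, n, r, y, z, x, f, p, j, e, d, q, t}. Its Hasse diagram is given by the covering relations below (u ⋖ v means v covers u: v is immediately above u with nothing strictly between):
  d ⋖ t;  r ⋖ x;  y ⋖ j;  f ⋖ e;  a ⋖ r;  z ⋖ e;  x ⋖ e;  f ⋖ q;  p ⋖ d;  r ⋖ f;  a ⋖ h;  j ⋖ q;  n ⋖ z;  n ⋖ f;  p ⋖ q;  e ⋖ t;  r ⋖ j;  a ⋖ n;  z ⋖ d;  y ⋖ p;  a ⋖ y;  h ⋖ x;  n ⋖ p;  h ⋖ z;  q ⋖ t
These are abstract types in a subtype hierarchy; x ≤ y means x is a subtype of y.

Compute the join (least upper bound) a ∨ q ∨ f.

q

Common upper bounds of {a, q, f}: q, t.
The least among these is q.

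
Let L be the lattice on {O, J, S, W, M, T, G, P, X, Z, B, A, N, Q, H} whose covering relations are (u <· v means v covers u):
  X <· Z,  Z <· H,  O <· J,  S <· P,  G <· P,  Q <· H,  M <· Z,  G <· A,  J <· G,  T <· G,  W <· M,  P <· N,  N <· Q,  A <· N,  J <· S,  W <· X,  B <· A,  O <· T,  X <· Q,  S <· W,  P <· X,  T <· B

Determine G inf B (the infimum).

Common lower bounds of {G, B}: O, T.
The greatest among these is T.

T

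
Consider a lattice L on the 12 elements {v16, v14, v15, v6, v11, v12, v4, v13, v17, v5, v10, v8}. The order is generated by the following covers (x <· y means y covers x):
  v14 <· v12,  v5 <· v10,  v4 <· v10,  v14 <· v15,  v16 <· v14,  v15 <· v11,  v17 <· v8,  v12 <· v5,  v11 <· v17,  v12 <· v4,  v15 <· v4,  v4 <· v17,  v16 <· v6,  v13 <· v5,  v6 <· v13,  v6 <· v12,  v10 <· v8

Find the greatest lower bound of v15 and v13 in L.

v16

Common lower bounds of {v15, v13}: v16.
The greatest among these is v16.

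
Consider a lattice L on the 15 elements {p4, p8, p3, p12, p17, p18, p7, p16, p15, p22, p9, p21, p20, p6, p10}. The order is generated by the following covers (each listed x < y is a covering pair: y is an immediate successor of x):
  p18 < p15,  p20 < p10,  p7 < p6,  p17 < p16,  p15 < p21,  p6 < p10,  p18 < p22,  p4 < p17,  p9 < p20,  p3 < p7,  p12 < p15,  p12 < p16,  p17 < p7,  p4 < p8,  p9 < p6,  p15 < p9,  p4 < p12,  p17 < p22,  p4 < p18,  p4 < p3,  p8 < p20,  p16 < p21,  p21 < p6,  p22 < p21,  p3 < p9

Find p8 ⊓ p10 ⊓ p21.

p4

Common lower bounds of {p8, p10, p21}: p4.
The greatest among these is p4.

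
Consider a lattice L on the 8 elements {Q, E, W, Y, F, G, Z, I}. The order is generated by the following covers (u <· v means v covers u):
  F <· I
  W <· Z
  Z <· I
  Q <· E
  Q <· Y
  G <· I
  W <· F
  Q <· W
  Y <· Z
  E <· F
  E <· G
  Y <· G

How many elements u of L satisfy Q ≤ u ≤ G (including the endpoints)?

4

The interval [Q, G] = {E, G, Q, Y}, which has 4 elements.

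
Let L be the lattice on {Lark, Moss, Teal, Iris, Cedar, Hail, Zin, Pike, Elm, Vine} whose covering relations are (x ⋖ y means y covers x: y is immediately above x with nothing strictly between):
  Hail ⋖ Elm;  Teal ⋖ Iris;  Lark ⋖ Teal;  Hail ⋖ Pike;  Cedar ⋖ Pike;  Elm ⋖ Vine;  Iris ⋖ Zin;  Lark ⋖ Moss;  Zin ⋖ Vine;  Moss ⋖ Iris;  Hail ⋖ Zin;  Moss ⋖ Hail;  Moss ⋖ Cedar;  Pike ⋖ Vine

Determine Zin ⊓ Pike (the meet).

Common lower bounds of {Zin, Pike}: Hail, Lark, Moss.
The greatest among these is Hail.

Hail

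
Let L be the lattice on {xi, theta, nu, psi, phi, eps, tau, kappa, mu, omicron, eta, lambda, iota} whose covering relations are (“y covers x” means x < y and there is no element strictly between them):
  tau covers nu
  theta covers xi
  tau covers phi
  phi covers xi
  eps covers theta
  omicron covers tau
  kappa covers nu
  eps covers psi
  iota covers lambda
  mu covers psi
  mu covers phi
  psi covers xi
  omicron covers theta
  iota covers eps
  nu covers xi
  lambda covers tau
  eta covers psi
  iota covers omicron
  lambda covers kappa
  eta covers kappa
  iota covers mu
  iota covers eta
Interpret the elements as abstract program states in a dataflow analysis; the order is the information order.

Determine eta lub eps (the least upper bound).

iota

Common upper bounds of {eta, eps}: iota.
The least among these is iota.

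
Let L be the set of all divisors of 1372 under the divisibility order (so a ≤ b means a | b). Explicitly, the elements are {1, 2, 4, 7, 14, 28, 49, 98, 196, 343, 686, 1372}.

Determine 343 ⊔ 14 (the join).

In the divisibility order, the join is the least common multiple: lcm(343, 14) = 686.

686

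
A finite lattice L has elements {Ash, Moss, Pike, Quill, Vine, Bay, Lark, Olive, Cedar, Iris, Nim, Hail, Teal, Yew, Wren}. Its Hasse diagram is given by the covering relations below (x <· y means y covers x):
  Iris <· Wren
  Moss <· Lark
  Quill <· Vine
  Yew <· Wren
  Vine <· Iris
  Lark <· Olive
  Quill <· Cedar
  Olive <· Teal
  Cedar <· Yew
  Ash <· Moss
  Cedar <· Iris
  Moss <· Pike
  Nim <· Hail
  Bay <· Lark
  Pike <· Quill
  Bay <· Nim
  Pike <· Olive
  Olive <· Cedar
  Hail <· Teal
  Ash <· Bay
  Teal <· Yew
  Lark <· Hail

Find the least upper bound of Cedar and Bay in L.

Common upper bounds of {Cedar, Bay}: Cedar, Iris, Wren, Yew.
The least among these is Cedar.

Cedar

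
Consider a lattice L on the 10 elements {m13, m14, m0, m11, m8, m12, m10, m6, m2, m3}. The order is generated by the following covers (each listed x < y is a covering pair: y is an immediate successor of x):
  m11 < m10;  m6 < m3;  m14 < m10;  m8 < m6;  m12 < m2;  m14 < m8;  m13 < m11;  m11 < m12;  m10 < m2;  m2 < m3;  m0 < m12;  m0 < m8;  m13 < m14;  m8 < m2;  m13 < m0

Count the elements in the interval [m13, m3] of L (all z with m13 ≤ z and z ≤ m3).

10

The interval [m13, m3] = {m0, m10, m11, m12, m13, m14, m2, m3, m6, m8}, which has 10 elements.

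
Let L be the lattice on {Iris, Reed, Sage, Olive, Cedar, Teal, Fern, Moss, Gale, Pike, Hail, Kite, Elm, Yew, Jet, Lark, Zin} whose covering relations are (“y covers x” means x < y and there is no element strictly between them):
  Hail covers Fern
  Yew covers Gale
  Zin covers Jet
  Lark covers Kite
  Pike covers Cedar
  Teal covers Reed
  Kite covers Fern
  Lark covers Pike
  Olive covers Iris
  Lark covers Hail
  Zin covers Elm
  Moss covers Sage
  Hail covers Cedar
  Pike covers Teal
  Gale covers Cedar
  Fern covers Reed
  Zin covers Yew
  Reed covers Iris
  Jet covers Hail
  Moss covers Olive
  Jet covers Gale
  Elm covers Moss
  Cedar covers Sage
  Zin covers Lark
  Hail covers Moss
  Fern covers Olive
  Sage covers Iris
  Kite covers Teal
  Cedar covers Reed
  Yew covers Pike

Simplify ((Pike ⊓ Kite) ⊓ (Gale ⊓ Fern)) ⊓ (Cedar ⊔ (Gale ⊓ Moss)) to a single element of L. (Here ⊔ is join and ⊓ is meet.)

Reed

Pike ∧ Kite = Teal
Gale ∧ Fern = Reed
Teal ∧ Reed = Reed
Gale ∧ Moss = Sage
Cedar ∨ Sage = Cedar
Reed ∧ Cedar = Reed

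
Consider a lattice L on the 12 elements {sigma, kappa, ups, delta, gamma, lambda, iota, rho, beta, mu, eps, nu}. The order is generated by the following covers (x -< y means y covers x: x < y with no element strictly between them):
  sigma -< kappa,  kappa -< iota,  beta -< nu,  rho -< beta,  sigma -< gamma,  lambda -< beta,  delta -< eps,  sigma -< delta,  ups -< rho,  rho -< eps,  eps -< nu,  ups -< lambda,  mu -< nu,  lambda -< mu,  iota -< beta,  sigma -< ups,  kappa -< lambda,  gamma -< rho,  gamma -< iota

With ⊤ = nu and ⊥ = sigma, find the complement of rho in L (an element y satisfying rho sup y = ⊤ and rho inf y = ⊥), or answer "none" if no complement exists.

For every candidate y, either rho ∨ y ≠ nu or rho ∧ y ≠ sigma; no complement exists.

none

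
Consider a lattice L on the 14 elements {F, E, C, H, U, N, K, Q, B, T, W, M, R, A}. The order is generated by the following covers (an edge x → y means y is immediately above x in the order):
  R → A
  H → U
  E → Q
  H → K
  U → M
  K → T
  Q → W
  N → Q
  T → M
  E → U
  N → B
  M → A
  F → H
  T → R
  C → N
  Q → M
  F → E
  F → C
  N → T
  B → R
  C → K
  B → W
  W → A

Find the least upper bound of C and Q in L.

Q

Common upper bounds of {C, Q}: A, M, Q, W.
The least among these is Q.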